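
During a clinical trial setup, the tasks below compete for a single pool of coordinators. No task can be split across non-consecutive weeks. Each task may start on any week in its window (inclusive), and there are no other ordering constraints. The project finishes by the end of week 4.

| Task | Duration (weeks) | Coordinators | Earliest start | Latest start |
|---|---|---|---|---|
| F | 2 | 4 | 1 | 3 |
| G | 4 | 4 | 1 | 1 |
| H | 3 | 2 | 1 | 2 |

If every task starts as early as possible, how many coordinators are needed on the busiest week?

Early-start schedule: F@1, G@1, H@1.
Load per week: week 1: 10, week 2: 10, week 3: 6, week 4: 4.
Peak is 10.

10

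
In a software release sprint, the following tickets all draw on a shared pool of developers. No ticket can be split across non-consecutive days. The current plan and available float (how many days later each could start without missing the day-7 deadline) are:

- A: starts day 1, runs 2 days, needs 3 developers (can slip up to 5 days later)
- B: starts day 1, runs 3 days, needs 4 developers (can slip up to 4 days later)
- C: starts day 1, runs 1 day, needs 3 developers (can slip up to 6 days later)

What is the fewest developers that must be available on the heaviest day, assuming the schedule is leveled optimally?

4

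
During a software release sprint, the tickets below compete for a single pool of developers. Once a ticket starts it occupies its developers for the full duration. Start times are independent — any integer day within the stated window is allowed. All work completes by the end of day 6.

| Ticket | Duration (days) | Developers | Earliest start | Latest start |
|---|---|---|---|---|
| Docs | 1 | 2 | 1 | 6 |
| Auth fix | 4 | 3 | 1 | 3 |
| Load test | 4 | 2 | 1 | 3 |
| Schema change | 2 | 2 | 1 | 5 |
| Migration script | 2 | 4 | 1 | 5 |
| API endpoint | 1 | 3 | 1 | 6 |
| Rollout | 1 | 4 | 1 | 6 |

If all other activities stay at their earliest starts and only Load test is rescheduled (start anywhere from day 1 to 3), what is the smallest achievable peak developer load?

18

Load test@1: d1:20  d2:11  d3:5  d4:5  d5:0  d6:0 → peak 20
Load test@2: d1:18  d2:11  d3:5  d4:5  d5:2  d6:0 → peak 18
Load test@3: d1:18  d2:9  d3:5  d4:5  d5:2  d6:2 → peak 18
Best is Load test@2, peak 18.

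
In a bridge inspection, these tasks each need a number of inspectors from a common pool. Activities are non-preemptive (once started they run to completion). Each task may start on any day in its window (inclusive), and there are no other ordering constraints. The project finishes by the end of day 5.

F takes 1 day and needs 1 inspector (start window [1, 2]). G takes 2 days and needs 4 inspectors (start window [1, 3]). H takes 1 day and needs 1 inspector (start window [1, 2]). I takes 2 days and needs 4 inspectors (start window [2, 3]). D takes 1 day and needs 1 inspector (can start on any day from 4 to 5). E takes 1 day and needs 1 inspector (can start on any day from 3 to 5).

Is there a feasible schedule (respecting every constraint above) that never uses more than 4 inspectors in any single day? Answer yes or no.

no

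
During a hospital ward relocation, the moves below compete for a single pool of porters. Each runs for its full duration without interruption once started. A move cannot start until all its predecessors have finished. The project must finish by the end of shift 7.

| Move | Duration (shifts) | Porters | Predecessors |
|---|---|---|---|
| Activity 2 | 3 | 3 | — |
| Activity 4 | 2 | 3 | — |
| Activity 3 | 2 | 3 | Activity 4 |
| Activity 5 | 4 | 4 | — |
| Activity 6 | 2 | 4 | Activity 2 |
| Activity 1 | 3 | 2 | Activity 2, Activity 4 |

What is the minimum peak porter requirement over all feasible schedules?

10

Early-start (Activity 2@1, Activity 4@1, Activity 3@3, Activity 5@1, Activity 6@4, Activity 1@4) gives peak 13: s1:10  s2:10  s3:10  s4:13  s5:6  s6:2  s7:0.
Shift Activity 6→5.
Schedule Activity 2@1, Activity 4@1, Activity 3@3, Activity 5@1, Activity 6@5, Activity 1@4: s1:10  s2:10  s3:10  s4:9  s5:6  s6:6  s7:0 — peak 10.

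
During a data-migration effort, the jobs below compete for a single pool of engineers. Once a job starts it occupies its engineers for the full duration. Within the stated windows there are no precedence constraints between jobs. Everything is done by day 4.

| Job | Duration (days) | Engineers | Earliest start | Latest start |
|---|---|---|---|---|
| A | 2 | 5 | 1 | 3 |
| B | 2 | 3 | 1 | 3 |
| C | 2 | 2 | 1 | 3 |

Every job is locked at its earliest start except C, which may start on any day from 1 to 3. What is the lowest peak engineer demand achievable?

8

C@1: d1:10  d2:10  d3:0  d4:0 → peak 10
C@2: d1:8  d2:10  d3:2  d4:0 → peak 10
C@3: d1:8  d2:8  d3:2  d4:2 → peak 8
Best is C@3, peak 8.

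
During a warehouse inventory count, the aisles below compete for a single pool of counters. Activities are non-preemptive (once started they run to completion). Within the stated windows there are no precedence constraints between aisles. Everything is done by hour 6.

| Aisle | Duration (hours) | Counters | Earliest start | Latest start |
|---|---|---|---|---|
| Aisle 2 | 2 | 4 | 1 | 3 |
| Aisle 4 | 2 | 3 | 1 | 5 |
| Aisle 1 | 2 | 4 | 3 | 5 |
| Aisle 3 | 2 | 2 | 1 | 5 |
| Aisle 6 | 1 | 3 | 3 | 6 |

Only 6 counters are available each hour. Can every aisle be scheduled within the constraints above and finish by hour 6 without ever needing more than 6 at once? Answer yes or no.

yes

Schedule Aisle 2@1, Aisle 4@3, Aisle 1@5, Aisle 3@1, Aisle 6@3: h1:6  h2:6  h3:6  h4:3  h5:4  h6:4 — peak 6 ≤ 6.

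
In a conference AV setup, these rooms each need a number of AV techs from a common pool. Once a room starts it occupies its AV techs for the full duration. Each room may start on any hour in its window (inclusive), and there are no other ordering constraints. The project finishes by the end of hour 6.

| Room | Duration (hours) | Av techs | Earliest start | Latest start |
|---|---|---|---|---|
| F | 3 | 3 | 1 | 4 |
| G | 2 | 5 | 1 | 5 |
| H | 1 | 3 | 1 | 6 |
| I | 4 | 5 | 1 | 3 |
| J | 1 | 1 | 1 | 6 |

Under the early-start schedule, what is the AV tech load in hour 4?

5

At early start, hour 4 has: I.
Demand: 5 = 5.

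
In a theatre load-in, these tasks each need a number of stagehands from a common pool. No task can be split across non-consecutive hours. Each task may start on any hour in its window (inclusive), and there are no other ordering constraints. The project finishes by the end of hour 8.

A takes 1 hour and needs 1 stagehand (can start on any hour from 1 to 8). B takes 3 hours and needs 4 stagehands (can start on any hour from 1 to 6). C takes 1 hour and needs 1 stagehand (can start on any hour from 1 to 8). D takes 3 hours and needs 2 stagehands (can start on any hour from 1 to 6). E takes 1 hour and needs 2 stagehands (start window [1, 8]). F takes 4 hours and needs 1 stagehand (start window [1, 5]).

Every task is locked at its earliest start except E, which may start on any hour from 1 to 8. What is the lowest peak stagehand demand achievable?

E@1: h1:11  h2:7  h3:7  h4:1  h5:0  h6:0  h7:0  h8:0 → peak 11
E@2: h1:9  h2:9  h3:7  h4:1  h5:0  h6:0  h7:0  h8:0 → peak 9
E@3: h1:9  h2:7  h3:9  h4:1  h5:0  h6:0  h7:0  h8:0 → peak 9
E@4: h1:9  h2:7  h3:7  h4:3  h5:0  h6:0  h7:0  h8:0 → peak 9
E@5: h1:9  h2:7  h3:7  h4:1  h5:2  h6:0  h7:0  h8:0 → peak 9
E@6: h1:9  h2:7  h3:7  h4:1  h5:0  h6:2  h7:0  h8:0 → peak 9
E@7: h1:9  h2:7  h3:7  h4:1  h5:0  h6:0  h7:2  h8:0 → peak 9
E@8: h1:9  h2:7  h3:7  h4:1  h5:0  h6:0  h7:0  h8:2 → peak 9
Best is E@2, peak 9.

9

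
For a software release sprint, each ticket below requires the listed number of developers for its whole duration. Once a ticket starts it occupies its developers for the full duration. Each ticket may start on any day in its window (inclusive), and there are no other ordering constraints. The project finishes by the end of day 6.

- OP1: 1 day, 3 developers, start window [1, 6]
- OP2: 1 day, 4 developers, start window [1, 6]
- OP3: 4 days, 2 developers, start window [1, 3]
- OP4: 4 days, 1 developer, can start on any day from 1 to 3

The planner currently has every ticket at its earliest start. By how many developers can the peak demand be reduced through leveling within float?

6

Early-start peak: d1:10  d2:3  d3:3  d4:3  d5:0  d6:0 ⇒ 10.
Leveled (OP1@1, OP2@2, OP3@3, OP4@3): d1:3  d2:4  d3:3  d4:3  d5:3  d6:3 ⇒ 4.
Reduction 10 − 4 = 6.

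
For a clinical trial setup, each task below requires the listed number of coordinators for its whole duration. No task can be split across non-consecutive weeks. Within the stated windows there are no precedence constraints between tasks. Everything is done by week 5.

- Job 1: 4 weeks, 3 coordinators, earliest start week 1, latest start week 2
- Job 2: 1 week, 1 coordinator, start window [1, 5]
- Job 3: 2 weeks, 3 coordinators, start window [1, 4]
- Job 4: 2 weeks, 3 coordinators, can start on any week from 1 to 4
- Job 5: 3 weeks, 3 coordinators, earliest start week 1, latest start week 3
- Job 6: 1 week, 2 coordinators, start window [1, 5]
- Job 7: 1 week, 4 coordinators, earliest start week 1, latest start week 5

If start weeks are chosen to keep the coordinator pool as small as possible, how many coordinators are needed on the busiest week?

Early-start (Job 1@1, Job 2@1, Job 3@1, Job 4@1, Job 5@1, Job 6@1, Job 7@1) gives peak 19: w1:19  w2:12  w3:6  w4:3  w5:0.
Shift Job 4→2, Job 5→3, Job 7→5.
Schedule Job 1@1, Job 2@1, Job 3@1, Job 4@2, Job 5@3, Job 6@1, Job 7@5: w1:9  w2:9  w3:9  w4:6  w5:7 — peak 9.

9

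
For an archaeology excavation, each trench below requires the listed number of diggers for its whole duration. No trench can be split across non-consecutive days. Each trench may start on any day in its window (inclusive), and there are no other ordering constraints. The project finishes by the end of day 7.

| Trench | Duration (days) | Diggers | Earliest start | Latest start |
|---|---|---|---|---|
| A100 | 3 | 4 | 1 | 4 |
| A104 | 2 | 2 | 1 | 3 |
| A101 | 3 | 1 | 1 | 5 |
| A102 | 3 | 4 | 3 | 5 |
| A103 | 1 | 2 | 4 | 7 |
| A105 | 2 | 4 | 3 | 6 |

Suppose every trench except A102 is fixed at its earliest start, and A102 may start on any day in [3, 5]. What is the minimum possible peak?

9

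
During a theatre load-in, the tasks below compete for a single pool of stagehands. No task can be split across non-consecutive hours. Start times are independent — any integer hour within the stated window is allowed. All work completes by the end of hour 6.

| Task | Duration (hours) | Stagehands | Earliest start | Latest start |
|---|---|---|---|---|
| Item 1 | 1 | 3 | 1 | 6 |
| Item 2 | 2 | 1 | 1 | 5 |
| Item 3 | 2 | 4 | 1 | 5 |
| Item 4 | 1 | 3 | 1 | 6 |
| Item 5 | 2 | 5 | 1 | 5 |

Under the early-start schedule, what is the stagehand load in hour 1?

16

At early start, hour 1 has: Item 1, Item 2, Item 3, Item 4, Item 5.
Demand: 3 + 1 + 4 + 3 + 5 = 16.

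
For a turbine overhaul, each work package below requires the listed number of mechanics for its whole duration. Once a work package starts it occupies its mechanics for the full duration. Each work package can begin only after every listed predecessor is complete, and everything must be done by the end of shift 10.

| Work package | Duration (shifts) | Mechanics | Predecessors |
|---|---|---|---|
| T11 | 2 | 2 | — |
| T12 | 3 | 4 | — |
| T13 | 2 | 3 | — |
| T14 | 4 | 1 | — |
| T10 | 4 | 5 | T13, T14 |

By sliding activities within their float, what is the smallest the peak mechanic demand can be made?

Early-start (T11@1, T12@1, T13@1, T14@1, T10@5) gives peak 10: s1:10  s2:10  s3:5  s4:1  s5:5  s6:5  s7:5  s8:5  s9:0  s10:0.
Shift T12→3, T14→3, T10→7.
Schedule T11@1, T12@3, T13@1, T14@3, T10@7: s1:5  s2:5  s3:5  s4:5  s5:5  s6:1  s7:5  s8:5  s9:5  s10:5 — peak 5.
Total mechanic-shifts = 46 over 10 shifts ⇒ peak ≥ ⌈46/10⌉ = 5, so 5 is optimal.

5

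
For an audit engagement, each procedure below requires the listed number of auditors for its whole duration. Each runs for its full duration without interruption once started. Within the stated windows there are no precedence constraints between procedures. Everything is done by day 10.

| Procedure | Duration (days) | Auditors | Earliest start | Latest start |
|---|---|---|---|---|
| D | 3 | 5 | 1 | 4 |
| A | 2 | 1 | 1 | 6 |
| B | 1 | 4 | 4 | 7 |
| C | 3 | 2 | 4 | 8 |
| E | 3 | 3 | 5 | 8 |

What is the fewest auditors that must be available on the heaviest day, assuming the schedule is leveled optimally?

5

Early-start (D@1, A@1, B@4, C@4, E@5) gives peak 6: d1:6  d2:6  d3:5  d4:6  d5:5  d6:5  d7:3  d8:0  d9:0  d10:0.
Shift A→4, C→5, E→6.
Schedule D@1, A@4, B@4, C@5, E@6: d1:5  d2:5  d3:5  d4:5  d5:3  d6:5  d7:5  d8:3  d9:0  d10:0 — peak 5.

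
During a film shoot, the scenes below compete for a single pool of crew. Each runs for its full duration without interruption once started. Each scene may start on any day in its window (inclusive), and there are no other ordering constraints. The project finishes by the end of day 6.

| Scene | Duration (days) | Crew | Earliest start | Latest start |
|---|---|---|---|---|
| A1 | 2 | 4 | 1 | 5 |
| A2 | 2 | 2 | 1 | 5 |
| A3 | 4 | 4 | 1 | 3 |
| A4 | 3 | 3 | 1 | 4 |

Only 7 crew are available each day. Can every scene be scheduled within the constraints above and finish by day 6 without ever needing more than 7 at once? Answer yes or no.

yes

Schedule A1@1, A2@1, A3@3, A4@3: d1:6  d2:6  d3:7  d4:7  d5:7  d6:4 — peak 7 ≤ 7.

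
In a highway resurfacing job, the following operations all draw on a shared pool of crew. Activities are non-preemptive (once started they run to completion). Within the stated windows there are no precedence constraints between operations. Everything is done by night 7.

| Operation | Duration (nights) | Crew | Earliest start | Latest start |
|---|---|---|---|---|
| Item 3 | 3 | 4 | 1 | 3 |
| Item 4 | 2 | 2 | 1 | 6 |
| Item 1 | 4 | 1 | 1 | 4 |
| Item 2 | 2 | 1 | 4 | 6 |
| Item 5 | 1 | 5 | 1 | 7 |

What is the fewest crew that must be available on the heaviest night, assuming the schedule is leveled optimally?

Early-start (Item 3@1, Item 4@1, Item 1@1, Item 2@4, Item 5@1) gives peak 12: n1:12  n2:7  n3:5  n4:2  n5:1  n6:0  n7:0.
Shift Item 4→4, Item 5→6.
Schedule Item 3@1, Item 4@4, Item 1@1, Item 2@4, Item 5@6: n1:5  n2:5  n3:5  n4:4  n5:3  n6:5  n7:0 — peak 5.

5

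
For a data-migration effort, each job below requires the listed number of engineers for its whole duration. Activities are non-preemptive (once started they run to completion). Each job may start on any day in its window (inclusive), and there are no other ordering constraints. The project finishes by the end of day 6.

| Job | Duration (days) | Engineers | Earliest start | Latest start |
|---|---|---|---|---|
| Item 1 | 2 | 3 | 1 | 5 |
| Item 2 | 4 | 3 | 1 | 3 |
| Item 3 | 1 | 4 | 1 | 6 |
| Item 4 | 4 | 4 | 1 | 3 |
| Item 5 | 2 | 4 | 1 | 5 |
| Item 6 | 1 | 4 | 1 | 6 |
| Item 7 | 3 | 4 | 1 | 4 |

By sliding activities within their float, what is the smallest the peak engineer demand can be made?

11

Early-start (Item 1@1, Item 2@1, Item 3@1, Item 4@1, Item 5@1, Item 6@1, Item 7@1) gives peak 26: d1:26  d2:18  d3:11  d4:7  d5:0  d6:0.
Shift Item 2→2, Item 5→5, Item 6→3, Item 7→4.
Schedule Item 1@1, Item 2@2, Item 3@1, Item 4@1, Item 5@5, Item 6@3, Item 7@4: d1:11  d2:10  d3:11  d4:11  d5:11  d6:8 — peak 11.
Total engineer-days = 62 over 6 days ⇒ peak ≥ ⌈62/6⌉ = 11, so 11 is optimal.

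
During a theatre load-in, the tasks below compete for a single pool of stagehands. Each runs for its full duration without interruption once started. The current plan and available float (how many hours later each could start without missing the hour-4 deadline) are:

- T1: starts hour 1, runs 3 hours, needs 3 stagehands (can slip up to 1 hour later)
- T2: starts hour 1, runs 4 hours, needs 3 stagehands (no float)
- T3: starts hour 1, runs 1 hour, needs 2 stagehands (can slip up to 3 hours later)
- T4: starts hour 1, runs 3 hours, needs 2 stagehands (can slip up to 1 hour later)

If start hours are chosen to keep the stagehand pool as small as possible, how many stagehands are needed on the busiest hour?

8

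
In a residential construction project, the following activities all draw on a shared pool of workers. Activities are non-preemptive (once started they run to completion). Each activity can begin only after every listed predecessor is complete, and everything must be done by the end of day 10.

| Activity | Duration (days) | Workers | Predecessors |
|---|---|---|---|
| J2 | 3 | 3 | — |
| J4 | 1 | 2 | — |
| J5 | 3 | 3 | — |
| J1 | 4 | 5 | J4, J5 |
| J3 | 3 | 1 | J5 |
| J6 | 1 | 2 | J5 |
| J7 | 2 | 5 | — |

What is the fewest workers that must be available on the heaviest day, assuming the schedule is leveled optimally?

Early-start (J2@1, J4@1, J5@1, J1@4, J3@4, J6@4, J7@1) gives peak 13: d1:13  d2:11  d3:6  d4:8  d5:6  d6:6  d7:5  d8:0  d9:0  d10:0.
Shift J4→4, J1→5, J7→9.
Schedule J2@1, J4@4, J5@1, J1@5, J3@4, J6@4, J7@9: d1:6  d2:6  d3:6  d4:5  d5:6  d6:6  d7:5  d8:5  d9:5  d10:5 — peak 6.
Total worker-days = 55 over 10 days ⇒ peak ≥ ⌈55/10⌉ = 6, so 6 is optimal.

6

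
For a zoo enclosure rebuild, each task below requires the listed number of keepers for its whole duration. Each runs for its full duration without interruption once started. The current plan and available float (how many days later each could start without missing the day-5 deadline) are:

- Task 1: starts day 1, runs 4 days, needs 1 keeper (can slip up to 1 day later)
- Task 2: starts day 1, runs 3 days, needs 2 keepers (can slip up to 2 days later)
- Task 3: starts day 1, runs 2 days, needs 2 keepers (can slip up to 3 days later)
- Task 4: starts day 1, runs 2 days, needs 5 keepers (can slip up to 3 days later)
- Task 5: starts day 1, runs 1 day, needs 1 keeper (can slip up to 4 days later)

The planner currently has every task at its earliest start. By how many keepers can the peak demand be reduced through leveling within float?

5

Early-start peak: d1:11  d2:10  d3:3  d4:1  d5:0 ⇒ 11.
Leveled (Task 1@1, Task 2@1, Task 3@1, Task 4@4, Task 5@1): d1:6  d2:5  d3:3  d4:6  d5:5 ⇒ 6.
Reduction 11 − 6 = 5.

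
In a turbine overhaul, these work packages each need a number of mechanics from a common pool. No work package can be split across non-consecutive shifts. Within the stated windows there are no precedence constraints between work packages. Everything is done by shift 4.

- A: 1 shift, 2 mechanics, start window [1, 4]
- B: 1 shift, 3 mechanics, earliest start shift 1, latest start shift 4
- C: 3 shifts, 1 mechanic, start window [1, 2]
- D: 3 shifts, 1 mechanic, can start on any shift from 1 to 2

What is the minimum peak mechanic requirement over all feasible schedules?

Early-start (A@1, B@1, C@1, D@1) gives peak 7: s1:7  s2:2  s3:2  s4:0.
Shift B→4.
Schedule A@1, B@4, C@1, D@1: s1:4  s2:2  s3:2  s4:3 — peak 4.

4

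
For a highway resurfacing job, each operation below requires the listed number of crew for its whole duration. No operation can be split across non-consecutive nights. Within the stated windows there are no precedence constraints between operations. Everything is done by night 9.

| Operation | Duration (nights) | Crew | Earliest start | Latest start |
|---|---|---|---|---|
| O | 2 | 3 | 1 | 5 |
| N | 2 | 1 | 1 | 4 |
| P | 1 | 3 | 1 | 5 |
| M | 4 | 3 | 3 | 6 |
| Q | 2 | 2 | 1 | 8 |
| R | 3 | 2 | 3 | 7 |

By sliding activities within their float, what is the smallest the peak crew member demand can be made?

5

Early-start (O@1, N@1, P@1, M@3, Q@1, R@3) gives peak 9: n1:9  n2:6  n3:5  n4:5  n5:5  n6:3  n7:0  n8:0  n9:0.
Shift P→3, M→4, Q→3, R→5.
Schedule O@1, N@1, P@3, M@4, Q@3, R@5: n1:4  n2:4  n3:5  n4:5  n5:5  n6:5  n7:5  n8:0  n9:0 — peak 5.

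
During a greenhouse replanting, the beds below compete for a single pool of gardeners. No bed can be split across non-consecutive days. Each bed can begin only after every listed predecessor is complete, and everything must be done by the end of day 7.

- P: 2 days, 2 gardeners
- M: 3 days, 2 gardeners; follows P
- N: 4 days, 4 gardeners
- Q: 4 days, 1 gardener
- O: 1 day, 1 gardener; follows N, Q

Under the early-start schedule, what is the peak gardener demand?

7

Early-start schedule: P@1, M@3, N@1, Q@1, O@5.
Load per day: day 1: 7, day 2: 7, day 3: 7, day 4: 7, day 5: 3, day 6: 0, day 7: 0.
Peak is 7.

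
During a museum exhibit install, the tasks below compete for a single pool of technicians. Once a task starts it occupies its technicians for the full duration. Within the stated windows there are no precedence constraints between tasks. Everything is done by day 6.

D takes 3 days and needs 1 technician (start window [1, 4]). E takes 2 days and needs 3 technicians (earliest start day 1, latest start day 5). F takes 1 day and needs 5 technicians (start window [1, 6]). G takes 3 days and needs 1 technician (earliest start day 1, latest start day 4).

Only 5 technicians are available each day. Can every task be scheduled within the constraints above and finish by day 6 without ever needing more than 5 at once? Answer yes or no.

Schedule D@1, E@1, F@4, G@1: d1:5  d2:5  d3:2  d4:5  d5:0  d6:0 — peak 5 ≤ 5.

yes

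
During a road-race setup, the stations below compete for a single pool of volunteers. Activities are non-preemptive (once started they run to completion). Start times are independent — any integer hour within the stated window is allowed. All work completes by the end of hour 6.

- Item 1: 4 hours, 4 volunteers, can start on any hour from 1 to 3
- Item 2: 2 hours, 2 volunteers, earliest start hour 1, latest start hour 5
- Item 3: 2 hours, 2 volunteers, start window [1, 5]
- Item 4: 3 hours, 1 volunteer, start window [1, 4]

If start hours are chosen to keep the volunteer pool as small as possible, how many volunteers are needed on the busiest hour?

5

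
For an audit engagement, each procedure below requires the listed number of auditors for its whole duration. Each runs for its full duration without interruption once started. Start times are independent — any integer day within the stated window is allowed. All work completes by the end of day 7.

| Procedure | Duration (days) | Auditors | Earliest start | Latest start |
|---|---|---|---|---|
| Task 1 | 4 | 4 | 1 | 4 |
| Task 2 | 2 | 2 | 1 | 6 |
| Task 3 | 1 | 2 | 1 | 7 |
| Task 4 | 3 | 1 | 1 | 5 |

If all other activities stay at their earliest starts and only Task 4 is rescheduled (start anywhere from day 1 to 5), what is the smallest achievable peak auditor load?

Task 4@1: d1:9  d2:7  d3:5  d4:4  d5:0  d6:0  d7:0 → peak 9
Task 4@2: d1:8  d2:7  d3:5  d4:5  d5:0  d6:0  d7:0 → peak 8
Task 4@3: d1:8  d2:6  d3:5  d4:5  d5:1  d6:0  d7:0 → peak 8
Task 4@4: d1:8  d2:6  d3:4  d4:5  d5:1  d6:1  d7:0 → peak 8
Task 4@5: d1:8  d2:6  d3:4  d4:4  d5:1  d6:1  d7:1 → peak 8
Best is Task 4@2, peak 8.

8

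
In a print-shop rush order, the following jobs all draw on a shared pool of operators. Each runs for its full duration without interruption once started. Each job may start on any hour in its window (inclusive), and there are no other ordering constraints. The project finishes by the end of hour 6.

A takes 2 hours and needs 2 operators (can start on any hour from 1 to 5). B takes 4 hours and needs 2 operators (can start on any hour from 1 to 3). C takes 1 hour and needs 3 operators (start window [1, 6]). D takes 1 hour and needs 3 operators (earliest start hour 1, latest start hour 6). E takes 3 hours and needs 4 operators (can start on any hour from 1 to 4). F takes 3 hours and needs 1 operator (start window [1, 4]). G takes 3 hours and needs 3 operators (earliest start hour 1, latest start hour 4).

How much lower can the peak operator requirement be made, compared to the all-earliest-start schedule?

10

Early-start peak: h1:18  h2:12  h3:10  h4:2  h5:0  h6:0 ⇒ 18.
Leveled (A@1, B@1, C@3, D@5, E@4, F@4, G@1): h1:7  h2:7  h3:8  h4:7  h5:8  h6:5 ⇒ 8.
Reduction 18 − 8 = 10.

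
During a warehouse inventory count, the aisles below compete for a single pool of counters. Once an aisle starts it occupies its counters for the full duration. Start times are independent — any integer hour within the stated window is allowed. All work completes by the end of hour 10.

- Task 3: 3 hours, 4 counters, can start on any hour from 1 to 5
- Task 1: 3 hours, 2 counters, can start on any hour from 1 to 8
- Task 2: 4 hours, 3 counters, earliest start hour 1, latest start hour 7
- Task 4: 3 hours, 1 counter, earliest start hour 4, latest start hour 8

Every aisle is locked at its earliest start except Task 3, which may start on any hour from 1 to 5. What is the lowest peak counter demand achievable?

Task 3@1: h1:9  h2:9  h3:9  h4:4  h5:1  h6:1  h7:0  h8:0  h9:0  h10:0 → peak 9
Task 3@2: h1:5  h2:9  h3:9  h4:8  h5:1  h6:1  h7:0  h8:0  h9:0  h10:0 → peak 9
Task 3@3: h1:5  h2:5  h3:9  h4:8  h5:5  h6:1  h7:0  h8:0  h9:0  h10:0 → peak 9
Task 3@4: h1:5  h2:5  h3:5  h4:8  h5:5  h6:5  h7:0  h8:0  h9:0  h10:0 → peak 8
Task 3@5: h1:5  h2:5  h3:5  h4:4  h5:5  h6:5  h7:4  h8:0  h9:0  h10:0 → peak 5
Best is Task 3@5, peak 5.

5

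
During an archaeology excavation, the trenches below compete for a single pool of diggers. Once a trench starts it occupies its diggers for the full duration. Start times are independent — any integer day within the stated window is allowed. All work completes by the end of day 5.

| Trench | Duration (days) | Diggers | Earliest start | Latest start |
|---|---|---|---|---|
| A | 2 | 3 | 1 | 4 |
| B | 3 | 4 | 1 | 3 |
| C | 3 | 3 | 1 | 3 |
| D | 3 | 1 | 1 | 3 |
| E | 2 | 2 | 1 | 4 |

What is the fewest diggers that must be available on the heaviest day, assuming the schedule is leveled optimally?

8

Early-start (A@1, B@1, C@1, D@1, E@1) gives peak 13: d1:13  d2:13  d3:8  d4:0  d5:0.
Shift C→3, E→4.
Schedule A@1, B@1, C@3, D@1, E@4: d1:8  d2:8  d3:8  d4:5  d5:5 — peak 8.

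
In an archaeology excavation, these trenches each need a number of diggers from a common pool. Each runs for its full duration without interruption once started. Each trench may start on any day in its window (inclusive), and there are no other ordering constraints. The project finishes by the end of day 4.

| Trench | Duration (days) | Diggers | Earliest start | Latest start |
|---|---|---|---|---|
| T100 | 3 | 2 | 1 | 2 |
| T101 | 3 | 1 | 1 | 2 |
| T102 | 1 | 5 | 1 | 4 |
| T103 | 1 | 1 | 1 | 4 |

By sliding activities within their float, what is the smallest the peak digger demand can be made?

5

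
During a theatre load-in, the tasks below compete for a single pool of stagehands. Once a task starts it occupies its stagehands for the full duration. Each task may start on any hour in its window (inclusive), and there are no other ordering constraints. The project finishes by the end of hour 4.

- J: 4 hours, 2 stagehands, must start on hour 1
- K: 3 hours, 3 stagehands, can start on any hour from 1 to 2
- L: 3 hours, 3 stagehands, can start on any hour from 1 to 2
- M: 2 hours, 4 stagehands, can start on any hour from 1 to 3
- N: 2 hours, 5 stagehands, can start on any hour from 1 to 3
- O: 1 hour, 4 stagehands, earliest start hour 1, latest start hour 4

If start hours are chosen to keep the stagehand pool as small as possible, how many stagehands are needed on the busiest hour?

Early-start (J@1, K@1, L@1, M@1, N@1, O@1) gives peak 21: h1:21  h2:17  h3:8  h4:2.
Shift N→3, O→4.
Schedule J@1, K@1, L@1, M@1, N@3, O@4: h1:12  h2:12  h3:13  h4:11 — peak 13.

13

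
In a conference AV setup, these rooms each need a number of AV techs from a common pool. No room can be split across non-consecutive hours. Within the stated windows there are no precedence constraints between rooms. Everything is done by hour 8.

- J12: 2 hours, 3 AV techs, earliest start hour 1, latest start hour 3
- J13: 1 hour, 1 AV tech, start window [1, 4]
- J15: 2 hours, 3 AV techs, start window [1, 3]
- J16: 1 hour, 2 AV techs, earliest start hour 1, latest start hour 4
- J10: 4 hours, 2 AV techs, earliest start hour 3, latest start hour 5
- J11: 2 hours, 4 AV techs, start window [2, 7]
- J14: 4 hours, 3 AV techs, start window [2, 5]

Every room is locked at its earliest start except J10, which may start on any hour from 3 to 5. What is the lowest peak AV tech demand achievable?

13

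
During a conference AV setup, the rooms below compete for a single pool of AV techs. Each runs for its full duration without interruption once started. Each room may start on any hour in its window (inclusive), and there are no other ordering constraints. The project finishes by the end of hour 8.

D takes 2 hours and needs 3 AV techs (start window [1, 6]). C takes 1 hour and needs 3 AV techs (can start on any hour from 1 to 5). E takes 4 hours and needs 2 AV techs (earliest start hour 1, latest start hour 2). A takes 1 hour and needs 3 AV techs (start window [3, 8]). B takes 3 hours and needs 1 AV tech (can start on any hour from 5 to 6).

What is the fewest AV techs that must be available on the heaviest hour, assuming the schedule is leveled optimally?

4

Early-start (D@1, C@1, E@1, A@3, B@5) gives peak 8: h1:8  h2:5  h3:5  h4:2  h5:1  h6:1  h7:1  h8:0.
Shift D→6, E→2, A→8.
Schedule D@6, C@1, E@2, A@8, B@5: h1:3  h2:2  h3:2  h4:2  h5:3  h6:4  h7:4  h8:3 — peak 4.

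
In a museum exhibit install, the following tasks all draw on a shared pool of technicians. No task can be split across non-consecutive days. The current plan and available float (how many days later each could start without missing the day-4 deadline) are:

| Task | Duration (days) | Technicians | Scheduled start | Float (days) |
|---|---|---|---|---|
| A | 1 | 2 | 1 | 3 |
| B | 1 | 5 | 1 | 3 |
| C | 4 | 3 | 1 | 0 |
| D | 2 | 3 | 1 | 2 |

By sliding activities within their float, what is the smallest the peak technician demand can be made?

8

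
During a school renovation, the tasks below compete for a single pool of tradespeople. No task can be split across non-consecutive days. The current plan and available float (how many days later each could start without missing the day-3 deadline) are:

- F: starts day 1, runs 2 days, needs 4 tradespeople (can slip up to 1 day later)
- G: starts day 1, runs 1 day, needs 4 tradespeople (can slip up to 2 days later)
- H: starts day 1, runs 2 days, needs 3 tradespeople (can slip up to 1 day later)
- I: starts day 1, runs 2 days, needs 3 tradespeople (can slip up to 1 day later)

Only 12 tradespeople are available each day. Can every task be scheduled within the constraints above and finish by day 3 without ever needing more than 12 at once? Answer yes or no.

yes

Schedule F@1, G@1, H@2, I@2: d1:8  d2:10  d3:6 — peak 10 ≤ 12.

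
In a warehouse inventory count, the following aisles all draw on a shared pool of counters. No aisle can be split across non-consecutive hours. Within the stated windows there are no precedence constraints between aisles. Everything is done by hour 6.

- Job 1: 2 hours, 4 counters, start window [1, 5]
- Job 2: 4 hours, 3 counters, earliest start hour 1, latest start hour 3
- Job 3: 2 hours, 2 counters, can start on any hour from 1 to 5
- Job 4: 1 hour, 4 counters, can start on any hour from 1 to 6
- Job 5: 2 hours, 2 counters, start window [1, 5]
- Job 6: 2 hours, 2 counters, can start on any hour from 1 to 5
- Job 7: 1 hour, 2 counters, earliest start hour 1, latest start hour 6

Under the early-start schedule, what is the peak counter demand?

19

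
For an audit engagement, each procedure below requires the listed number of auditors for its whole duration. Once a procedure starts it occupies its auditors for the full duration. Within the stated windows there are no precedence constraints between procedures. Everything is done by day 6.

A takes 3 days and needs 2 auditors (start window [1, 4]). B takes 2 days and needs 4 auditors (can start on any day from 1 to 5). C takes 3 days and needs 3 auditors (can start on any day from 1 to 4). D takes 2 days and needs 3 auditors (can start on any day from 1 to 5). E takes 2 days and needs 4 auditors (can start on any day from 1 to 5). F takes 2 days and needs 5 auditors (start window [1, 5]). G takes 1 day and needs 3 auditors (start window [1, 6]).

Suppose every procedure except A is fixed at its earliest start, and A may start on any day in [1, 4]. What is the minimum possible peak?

A@1: d1:24  d2:21  d3:5  d4:0  d5:0  d6:0 → peak 24
A@2: d1:22  d2:21  d3:5  d4:2  d5:0  d6:0 → peak 22
A@3: d1:22  d2:19  d3:5  d4:2  d5:2  d6:0 → peak 22
A@4: d1:22  d2:19  d3:3  d4:2  d5:2  d6:2 → peak 22
Best is A@2, peak 22.

22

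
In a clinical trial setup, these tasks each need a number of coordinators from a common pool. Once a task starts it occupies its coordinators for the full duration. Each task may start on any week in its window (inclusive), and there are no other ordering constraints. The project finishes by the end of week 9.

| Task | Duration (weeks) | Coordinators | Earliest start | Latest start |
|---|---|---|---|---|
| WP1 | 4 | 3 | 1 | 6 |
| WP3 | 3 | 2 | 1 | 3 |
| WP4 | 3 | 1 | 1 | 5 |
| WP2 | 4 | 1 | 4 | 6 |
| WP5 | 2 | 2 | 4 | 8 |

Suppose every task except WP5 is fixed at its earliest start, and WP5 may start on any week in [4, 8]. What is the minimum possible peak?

6

WP5@4: w1:6  w2:6  w3:6  w4:6  w5:3  w6:1  w7:1  w8:0  w9:0 → peak 6
WP5@5: w1:6  w2:6  w3:6  w4:4  w5:3  w6:3  w7:1  w8:0  w9:0 → peak 6
WP5@6: w1:6  w2:6  w3:6  w4:4  w5:1  w6:3  w7:3  w8:0  w9:0 → peak 6
WP5@7: w1:6  w2:6  w3:6  w4:4  w5:1  w6:1  w7:3  w8:2  w9:0 → peak 6
WP5@8: w1:6  w2:6  w3:6  w4:4  w5:1  w6:1  w7:1  w8:2  w9:2 → peak 6
Best is WP5@4, peak 6.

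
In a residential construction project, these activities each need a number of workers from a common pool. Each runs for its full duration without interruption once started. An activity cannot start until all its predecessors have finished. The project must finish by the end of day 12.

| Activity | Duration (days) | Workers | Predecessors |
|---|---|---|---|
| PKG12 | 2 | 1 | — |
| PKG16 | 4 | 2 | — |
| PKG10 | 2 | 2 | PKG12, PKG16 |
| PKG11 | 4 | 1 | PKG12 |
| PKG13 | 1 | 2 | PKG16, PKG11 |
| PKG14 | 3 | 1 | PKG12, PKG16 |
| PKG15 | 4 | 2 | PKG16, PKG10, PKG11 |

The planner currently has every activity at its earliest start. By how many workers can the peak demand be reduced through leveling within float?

2

Early-start peak: d1:3  d2:3  d3:3  d4:3  d5:4  d6:4  d7:5  d8:2  d9:2  d10:2  d11:0  d12:0 ⇒ 5.
Leveled (PKG12@1, PKG16@1, PKG10@5, PKG11@3, PKG13@7, PKG14@7, PKG15@8): d1:3  d2:3  d3:3  d4:3  d5:3  d6:3  d7:3  d8:3  d9:3  d10:2  d11:2  d12:0 ⇒ 3.
Reduction 5 − 3 = 2.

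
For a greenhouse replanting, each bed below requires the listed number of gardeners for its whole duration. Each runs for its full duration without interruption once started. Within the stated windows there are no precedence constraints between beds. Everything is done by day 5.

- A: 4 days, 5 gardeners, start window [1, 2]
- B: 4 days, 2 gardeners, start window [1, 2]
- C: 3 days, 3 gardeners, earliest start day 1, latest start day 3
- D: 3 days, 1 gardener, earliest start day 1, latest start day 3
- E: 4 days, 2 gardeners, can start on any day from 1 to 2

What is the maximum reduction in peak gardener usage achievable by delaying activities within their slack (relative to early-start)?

0

Early-start peak: d1:13  d2:13  d3:13  d4:9  d5:0 ⇒ 13.
Leveled (A@1, B@1, C@1, D@1, E@1): d1:13  d2:13  d3:13  d4:9  d5:0 ⇒ 13.
Reduction 13 − 13 = 0.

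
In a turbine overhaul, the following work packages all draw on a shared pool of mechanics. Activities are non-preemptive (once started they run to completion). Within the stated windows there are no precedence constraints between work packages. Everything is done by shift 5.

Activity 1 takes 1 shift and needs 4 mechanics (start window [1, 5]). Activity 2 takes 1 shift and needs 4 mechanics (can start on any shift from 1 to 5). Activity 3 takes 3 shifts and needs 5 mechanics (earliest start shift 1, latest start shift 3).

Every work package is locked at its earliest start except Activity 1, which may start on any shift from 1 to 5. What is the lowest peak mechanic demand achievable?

Activity 1@1: s1:13  s2:5  s3:5  s4:0  s5:0 → peak 13
Activity 1@2: s1:9  s2:9  s3:5  s4:0  s5:0 → peak 9
Activity 1@3: s1:9  s2:5  s3:9  s4:0  s5:0 → peak 9
Activity 1@4: s1:9  s2:5  s3:5  s4:4  s5:0 → peak 9
Activity 1@5: s1:9  s2:5  s3:5  s4:0  s5:4 → peak 9
Best is Activity 1@2, peak 9.

9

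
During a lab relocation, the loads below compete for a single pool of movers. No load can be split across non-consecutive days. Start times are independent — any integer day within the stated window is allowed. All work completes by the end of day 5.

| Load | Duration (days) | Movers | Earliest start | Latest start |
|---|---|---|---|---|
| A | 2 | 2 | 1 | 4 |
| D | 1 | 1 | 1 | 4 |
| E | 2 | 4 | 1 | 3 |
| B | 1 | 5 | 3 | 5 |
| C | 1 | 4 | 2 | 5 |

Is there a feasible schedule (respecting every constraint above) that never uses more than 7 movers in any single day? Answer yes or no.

Schedule A@1, D@1, E@2, B@4, C@5: d1:3  d2:6  d3:4  d4:5  d5:4 — peak 6 ≤ 7.

yes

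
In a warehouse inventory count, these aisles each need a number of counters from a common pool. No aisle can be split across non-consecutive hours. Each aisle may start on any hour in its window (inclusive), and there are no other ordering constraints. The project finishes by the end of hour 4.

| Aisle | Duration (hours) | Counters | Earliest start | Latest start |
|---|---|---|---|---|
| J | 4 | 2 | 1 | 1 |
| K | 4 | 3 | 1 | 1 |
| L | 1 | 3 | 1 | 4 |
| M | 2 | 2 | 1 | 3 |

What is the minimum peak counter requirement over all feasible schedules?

Early-start (J@1, K@1, L@1, M@1) gives peak 10: h1:10  h2:7  h3:5  h4:5.
Shift M→2.
Schedule J@1, K@1, L@1, M@2: h1:8  h2:7  h3:7  h4:5 — peak 8.
No arrangement of the 12 feasible schedules does better.

8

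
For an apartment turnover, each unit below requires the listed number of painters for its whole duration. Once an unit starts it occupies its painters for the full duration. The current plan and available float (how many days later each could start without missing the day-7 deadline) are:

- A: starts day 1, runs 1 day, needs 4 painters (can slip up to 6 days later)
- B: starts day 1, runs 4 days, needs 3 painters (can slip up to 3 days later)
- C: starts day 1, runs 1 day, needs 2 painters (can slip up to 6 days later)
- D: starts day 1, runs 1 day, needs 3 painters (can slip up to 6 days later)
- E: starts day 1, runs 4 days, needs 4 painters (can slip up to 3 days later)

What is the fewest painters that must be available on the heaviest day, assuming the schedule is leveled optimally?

Early-start (A@1, B@1, C@1, D@1, E@1) gives peak 16: d1:16  d2:7  d3:7  d4:7  d5:0  d6:0  d7:0.
Shift C→2, D→3, E→4.
Schedule A@1, B@1, C@2, D@3, E@4: d1:7  d2:5  d3:6  d4:7  d5:4  d6:4  d7:4 — peak 7.

7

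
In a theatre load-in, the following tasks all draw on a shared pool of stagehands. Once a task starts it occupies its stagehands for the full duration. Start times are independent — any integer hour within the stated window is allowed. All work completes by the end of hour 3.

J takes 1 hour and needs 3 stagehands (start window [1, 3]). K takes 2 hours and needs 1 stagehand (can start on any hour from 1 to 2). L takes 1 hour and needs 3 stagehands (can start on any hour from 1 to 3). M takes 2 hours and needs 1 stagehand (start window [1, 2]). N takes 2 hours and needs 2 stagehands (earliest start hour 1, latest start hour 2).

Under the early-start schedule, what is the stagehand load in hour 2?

At early start, hour 2 has: K, M, N.
Demand: 1 + 1 + 2 = 4.

4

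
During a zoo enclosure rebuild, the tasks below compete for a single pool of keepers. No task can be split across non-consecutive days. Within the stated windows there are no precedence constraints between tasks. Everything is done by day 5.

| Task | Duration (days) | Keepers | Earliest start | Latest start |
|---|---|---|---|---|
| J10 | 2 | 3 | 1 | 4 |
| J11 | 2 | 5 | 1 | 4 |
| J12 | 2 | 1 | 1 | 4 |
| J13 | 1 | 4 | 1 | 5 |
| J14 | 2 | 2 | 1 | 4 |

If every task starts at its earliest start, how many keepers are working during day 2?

At early start, day 2 has: J10, J11, J12, J14.
Demand: 3 + 5 + 1 + 2 = 11.

11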